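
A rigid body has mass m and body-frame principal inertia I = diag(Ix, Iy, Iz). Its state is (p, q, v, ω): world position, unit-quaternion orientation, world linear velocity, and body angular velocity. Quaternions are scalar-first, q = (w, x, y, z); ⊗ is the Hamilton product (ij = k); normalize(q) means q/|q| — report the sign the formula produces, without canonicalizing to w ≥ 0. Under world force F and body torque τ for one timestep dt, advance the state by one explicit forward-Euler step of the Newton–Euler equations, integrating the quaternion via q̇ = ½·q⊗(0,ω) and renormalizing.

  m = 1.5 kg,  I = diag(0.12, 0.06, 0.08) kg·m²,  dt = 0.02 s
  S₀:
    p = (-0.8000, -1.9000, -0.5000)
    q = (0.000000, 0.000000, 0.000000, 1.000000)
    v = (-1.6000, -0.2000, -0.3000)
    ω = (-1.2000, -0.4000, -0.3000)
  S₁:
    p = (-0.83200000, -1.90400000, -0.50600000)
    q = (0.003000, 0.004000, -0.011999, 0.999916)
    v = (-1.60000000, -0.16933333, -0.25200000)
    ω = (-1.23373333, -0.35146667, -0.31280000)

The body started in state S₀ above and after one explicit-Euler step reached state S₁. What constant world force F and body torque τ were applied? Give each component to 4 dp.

F = (0.0000, 2.3000, 3.6000)
τ = (-0.2000, 0.1600, -0.0800)

Δω = ω₁−ω₀ = (-0.03373333, 0.04853333, -0.01280000)
applied torque τ = (-0.2000, 0.1600, -0.0800)
Δv = v₁−v₀ = (0.00000000, 0.03066667, 0.04800000)
m·(v₁−v₀)/dt = (0.0000, 2.3000, 3.6000)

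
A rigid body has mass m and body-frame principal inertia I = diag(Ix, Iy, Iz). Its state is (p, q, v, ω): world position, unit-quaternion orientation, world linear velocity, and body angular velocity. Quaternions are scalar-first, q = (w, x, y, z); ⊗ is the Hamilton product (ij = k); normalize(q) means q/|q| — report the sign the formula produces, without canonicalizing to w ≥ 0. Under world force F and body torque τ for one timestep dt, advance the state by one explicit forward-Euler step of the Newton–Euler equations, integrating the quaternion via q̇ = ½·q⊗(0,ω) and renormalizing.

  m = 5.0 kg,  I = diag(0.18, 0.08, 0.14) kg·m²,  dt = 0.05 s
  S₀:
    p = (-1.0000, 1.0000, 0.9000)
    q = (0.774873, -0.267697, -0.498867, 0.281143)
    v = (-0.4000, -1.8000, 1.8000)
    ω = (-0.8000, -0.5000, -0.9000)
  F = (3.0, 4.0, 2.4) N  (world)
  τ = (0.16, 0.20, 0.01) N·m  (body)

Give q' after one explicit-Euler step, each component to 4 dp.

q⊗(0,ω) = (-0.2105624, -0.0303466, -0.8532782, -0.9626308)
q' = normalize(q + ½dt·q⊗(0,ω)) = (0.7692, -0.2683, -0.5199, 0.2569)

q' = (0.7692, -0.2683, -0.5199, 0.2569)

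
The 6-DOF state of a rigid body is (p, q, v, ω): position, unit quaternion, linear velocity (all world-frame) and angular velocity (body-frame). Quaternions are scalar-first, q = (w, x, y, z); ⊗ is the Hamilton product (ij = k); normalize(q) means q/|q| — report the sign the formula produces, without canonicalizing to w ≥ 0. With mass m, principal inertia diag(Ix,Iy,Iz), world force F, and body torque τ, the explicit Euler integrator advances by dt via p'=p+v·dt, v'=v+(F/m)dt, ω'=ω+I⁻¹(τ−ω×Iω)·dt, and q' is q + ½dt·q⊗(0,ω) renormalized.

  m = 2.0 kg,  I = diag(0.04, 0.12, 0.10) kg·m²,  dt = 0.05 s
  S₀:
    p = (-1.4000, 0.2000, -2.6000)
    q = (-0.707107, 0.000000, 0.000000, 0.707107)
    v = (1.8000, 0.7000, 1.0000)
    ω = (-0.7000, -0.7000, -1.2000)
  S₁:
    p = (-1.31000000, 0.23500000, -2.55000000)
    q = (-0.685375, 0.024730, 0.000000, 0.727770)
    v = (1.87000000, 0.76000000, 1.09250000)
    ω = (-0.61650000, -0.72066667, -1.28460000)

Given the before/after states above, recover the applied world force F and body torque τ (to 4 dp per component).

F = (2.8000, 2.4000, 3.7000)
τ = (0.0500, -0.1000, -0.1300)

ω₁ − ω₀ = (0.08350000, -0.02066667, -0.08460000)
I·α + gyro = (0.0500, -0.1000, -0.1300)
velocity change Δv = (0.07000000, 0.06000000, 0.09250000)
m·(v₁−v₀)/dt = (2.8000, 2.4000, 3.7000)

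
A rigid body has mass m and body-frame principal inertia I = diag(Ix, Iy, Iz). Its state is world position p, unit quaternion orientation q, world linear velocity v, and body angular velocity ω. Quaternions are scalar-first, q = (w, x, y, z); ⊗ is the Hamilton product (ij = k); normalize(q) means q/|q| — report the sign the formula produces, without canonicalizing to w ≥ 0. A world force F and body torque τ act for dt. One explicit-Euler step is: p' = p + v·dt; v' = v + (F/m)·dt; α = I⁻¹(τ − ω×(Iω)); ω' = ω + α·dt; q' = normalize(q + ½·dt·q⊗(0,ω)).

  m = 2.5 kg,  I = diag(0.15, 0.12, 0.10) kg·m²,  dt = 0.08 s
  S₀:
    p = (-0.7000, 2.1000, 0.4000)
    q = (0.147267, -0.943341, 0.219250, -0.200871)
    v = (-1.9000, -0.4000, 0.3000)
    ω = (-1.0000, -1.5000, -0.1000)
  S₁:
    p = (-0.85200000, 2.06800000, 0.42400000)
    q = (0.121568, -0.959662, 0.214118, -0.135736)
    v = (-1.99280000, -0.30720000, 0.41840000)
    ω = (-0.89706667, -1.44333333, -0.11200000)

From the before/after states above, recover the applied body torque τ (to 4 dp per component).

τ = (0.1900, 0.0900, -0.0600)

Δω = ω₁−ω₀ = (0.10293333, 0.05666667, -0.01200000)
I·α + gyro = (0.1900, 0.0900, -0.0600)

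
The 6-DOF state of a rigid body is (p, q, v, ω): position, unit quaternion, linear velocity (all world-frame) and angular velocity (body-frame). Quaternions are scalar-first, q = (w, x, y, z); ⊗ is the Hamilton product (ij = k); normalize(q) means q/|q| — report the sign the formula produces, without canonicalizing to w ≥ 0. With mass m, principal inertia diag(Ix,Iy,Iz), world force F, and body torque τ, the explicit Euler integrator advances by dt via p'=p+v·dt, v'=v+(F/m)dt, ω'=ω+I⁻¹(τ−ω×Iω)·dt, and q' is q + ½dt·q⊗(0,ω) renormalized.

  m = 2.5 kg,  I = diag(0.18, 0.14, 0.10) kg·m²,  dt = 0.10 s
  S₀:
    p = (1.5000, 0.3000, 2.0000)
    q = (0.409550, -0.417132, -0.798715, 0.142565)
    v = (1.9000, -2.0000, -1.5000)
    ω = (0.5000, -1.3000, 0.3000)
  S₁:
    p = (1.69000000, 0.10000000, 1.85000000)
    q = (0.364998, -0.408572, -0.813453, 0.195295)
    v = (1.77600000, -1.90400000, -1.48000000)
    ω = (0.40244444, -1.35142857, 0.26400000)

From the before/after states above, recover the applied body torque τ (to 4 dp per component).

rate change Δω = (-0.09755556, -0.05142857, -0.03600000)
I·α + gyro = (-0.1600, -0.0600, -0.0100)

τ = (-0.1600, -0.0600, -0.0100)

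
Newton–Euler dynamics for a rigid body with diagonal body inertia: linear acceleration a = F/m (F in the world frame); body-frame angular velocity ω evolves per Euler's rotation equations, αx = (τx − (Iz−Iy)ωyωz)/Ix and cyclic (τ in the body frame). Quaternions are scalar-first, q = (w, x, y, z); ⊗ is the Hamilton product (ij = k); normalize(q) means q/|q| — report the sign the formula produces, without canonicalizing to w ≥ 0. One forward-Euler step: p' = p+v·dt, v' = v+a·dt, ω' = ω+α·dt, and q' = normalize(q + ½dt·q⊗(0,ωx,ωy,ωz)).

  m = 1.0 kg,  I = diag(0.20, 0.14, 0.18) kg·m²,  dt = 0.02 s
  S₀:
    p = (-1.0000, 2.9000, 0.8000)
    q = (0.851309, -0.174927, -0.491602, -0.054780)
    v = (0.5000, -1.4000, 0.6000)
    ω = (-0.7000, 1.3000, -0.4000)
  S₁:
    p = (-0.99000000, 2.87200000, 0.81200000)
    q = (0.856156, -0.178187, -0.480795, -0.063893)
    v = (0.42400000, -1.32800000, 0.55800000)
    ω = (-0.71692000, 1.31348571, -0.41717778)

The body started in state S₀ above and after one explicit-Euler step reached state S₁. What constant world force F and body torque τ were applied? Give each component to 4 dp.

F = (-3.8000, 3.6000, -2.1000)
τ = (-0.1900, 0.1000, -0.1000)

Δv = v₁−v₀ = (-0.07600000, 0.07200000, -0.04200000)
applied force F = (-3.8000, 3.6000, -2.1000)
ω₁ − ω₀ = (-0.01692000, 0.01348571, -0.01717778)
gyro term ω₀×Iω₀ = (-0.0208, 0.0056, 0.0546)
τ = I·(Δω/dt) + ω₀×(Iω₀) = (-0.1900, 0.1000, -0.1000)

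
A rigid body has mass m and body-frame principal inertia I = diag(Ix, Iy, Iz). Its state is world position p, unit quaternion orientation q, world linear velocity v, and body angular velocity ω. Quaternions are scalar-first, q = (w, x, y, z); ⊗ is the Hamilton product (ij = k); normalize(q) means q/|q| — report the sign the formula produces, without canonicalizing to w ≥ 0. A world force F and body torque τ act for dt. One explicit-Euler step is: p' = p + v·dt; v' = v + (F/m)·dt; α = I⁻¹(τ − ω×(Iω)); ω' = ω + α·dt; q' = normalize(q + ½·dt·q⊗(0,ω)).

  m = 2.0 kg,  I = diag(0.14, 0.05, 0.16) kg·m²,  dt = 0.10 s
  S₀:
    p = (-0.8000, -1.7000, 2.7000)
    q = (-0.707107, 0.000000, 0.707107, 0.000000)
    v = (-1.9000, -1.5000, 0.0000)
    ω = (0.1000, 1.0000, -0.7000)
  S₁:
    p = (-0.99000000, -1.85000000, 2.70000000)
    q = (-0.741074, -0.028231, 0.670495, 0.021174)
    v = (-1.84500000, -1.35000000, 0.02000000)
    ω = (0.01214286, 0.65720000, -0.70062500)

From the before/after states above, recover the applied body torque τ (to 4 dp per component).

τ = (-0.2000, -0.1700, -0.0100)

rate change Δω = (-0.08785714, -0.34280000, -0.00062500)
ω₀×(Iω₀) = (-0.0770, 0.0014, -0.0090)
I·α + gyro = (-0.2000, -0.1700, -0.0100)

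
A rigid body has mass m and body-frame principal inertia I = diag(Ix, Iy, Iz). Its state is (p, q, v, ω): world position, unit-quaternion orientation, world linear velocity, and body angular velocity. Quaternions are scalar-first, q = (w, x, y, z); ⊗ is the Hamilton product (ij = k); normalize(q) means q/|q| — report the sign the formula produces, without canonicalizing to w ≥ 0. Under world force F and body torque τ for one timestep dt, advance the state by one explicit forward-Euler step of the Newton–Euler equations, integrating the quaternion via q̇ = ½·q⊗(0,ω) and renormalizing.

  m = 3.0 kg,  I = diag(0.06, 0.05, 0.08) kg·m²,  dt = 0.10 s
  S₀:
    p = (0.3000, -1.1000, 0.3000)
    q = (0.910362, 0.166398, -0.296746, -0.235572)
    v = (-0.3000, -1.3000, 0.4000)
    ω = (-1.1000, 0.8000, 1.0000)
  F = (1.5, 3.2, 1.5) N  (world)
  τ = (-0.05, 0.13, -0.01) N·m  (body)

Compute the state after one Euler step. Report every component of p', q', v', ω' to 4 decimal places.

angular accel α = (-1.2333, 2.1600, -0.2350)
ω + α·dt = (-1.2233, 1.0160, 0.9765)
q⊗(0,ω) = (0.6560066, -1.1096866, 0.8210208, 0.7170598)
q' = normalize(q + ½dt·q⊗(0,ω)) = (0.9398, 0.1105, -0.2548, -0.1990)
new position p' = (0.2700, -1.2300, 0.3400)
v + (F/m)dt = (-0.2500, -1.1933, 0.4500)

p' = (0.2700, -1.2300, 0.3400)
q' = (0.9398, 0.1105, -0.2548, -0.1990)
v' = (-0.2500, -1.1933, 0.4500)
ω' = (-1.2233, 1.0160, 0.9765)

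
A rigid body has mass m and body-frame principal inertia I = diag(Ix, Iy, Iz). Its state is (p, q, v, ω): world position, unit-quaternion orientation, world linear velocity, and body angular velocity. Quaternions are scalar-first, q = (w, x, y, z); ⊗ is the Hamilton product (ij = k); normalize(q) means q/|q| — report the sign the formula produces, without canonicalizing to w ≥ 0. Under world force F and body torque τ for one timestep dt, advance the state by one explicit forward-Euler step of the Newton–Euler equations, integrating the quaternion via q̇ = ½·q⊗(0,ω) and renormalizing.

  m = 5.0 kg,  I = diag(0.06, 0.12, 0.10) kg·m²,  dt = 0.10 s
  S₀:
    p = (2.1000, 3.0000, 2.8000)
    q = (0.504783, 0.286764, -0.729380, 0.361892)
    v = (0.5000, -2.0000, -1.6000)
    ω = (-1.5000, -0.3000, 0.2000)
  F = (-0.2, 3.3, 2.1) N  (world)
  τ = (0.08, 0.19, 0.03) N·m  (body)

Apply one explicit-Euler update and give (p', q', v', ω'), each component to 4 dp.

a = F/m = (-0.0400, 0.6600, 0.4200)
p + v·dt = (2.1500, 2.8000, 2.6400)
v + (F/m)dt = (0.4960, -1.9340, -1.5580)
angular accel α = (1.3133, 1.4833, 0.0300)
ω' = ω + α·dt = (-1.3687, -0.1517, 0.2030)
Hamilton product q⊗(0,ω) = (0.1389536, -0.7944829, -0.7516257, -1.0791426)
q' = normalize(q + ½dt·q⊗(0,ω)) = (0.5102, 0.2463, -0.7647, 0.3070)

p' = (2.1500, 2.8000, 2.6400)
q' = (0.5102, 0.2463, -0.7647, 0.3070)
v' = (0.4960, -1.9340, -1.5580)
ω' = (-1.3687, -0.1517, 0.2030)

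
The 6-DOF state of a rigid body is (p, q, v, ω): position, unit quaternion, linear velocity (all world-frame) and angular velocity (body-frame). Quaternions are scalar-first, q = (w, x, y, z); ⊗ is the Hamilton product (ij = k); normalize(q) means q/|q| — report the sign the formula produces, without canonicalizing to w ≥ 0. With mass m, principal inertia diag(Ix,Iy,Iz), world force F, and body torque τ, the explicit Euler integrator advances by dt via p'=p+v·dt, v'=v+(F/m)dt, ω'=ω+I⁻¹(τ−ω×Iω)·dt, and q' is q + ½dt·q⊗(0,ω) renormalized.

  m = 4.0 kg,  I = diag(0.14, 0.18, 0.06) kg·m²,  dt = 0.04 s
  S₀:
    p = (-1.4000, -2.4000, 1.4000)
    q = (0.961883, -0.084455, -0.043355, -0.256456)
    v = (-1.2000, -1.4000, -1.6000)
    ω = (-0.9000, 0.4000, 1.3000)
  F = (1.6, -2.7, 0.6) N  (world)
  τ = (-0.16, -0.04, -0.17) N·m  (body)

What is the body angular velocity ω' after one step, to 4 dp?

ω' = (-0.9279, 0.4119, 1.1963)

α = I⁻¹(τ − ω×Iω) = (-0.6971, 0.2978, -2.5933)
ω' = ω + α·dt = (-0.9279, 0.4119, 1.1963)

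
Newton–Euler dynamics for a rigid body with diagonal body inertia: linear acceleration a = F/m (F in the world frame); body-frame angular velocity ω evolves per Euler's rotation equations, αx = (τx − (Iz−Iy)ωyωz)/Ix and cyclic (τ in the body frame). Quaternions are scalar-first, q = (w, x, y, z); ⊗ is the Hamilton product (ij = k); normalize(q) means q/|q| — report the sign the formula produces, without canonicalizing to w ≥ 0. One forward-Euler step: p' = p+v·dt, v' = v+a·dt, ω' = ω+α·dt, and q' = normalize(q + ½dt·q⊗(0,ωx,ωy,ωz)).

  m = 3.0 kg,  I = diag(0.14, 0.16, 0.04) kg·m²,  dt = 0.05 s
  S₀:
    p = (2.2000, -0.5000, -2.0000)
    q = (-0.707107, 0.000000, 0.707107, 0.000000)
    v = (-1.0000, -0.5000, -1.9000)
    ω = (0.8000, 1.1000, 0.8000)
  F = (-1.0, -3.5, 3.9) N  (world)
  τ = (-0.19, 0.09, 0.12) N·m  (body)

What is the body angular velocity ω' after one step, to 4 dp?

precession coupling ω×(Iω) = (-0.1056, 0.0640, 0.0176)
α = I⁻¹(τ − ω×Iω) = (-0.6029, 0.1625, 2.5600)
ω + α·dt = (0.7699, 1.1081, 0.9280)

ω' = (0.7699, 1.1081, 0.9280)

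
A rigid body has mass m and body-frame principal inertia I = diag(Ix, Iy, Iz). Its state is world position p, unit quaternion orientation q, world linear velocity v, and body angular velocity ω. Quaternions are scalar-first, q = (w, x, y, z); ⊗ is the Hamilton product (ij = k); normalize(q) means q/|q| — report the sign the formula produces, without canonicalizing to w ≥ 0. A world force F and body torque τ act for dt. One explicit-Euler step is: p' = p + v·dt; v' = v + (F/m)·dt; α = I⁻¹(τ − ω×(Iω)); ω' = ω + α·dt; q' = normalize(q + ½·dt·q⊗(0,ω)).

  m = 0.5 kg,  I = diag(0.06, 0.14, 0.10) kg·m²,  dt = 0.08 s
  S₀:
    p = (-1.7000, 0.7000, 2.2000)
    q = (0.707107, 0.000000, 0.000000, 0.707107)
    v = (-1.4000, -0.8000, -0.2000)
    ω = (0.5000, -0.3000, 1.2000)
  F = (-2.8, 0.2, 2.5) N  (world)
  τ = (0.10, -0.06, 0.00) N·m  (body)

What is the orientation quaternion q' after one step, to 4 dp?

q' = (0.6722, 0.0226, 0.0056, 0.7400)

2q̇ = q⊗(0,ω) = (-0.8485284, 0.5656856, 0.1414214, 0.8485284)
q + ½dt·q⊗(0,ω), renormalized = (0.6722, 0.0226, 0.0056, 0.7400)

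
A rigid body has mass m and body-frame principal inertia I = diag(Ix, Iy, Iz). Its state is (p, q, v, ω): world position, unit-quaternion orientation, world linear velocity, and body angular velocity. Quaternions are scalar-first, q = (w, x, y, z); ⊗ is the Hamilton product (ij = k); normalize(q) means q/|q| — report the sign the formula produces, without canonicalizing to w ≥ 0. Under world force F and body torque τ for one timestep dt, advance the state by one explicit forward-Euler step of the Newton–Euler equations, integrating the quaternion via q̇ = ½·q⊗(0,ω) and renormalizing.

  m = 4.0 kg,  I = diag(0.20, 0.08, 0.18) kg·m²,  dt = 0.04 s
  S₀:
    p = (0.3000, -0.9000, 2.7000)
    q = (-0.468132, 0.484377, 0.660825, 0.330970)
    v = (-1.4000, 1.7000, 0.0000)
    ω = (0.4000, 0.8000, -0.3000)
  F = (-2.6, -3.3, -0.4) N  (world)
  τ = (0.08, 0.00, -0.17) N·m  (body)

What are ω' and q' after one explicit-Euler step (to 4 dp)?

α = I⁻¹(τ − ω×Iω) = (0.5200, 0.0300, -0.7311)
ω + α·dt = (0.4208, 0.8012, -0.3292)
2q̇ = q⊗(0,ω) = (-0.6231198, -0.6502763, -0.0968045, 0.2636112)
q + ½dt·q⊗(0,ω), renormalized = (-0.4805, 0.4713, 0.6588, 0.3362)

ω' = (0.4208, 0.8012, -0.3292)
q' = (-0.4805, 0.4713, 0.6588, 0.3362)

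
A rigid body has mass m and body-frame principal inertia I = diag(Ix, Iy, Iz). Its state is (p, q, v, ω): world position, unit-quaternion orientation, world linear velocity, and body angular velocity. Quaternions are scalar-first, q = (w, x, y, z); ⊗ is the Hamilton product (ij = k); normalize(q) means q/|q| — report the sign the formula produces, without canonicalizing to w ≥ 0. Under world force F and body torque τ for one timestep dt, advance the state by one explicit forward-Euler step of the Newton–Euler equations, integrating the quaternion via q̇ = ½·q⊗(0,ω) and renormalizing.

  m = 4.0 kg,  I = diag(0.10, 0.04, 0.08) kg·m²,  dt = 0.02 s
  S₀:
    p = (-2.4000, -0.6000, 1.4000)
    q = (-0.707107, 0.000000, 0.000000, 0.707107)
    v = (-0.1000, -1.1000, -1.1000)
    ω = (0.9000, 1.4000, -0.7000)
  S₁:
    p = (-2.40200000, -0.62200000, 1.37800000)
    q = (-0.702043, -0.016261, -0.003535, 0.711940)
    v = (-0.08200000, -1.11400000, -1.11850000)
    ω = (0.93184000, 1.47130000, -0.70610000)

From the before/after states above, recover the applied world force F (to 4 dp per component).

Δv = v₁−v₀ = (0.01800000, -0.01400000, -0.01850000)
m·(v₁−v₀)/dt = (3.6000, -2.8000, -3.7000)

F = (3.6000, -2.8000, -3.7000)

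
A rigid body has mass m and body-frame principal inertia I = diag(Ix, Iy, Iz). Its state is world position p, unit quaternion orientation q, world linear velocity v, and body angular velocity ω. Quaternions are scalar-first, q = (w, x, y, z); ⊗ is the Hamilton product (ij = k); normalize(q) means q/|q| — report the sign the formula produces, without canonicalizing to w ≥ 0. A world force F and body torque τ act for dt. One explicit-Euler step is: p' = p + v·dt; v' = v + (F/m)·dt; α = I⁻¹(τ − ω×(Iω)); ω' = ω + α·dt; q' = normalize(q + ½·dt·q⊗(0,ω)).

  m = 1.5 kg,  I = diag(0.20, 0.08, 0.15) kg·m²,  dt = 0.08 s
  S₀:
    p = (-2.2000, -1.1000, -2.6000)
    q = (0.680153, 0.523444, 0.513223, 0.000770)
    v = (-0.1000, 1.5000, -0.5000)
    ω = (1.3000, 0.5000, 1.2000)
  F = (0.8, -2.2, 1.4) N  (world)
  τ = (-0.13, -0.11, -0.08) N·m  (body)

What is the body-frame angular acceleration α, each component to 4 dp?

α = (-0.8600, -2.3500, -0.0133)

ω×(Iω) gyroscopic = (0.0420, 0.0780, -0.0780)
α = I⁻¹(τ − ω×Iω) = (-0.8600, -2.3500, -0.0133)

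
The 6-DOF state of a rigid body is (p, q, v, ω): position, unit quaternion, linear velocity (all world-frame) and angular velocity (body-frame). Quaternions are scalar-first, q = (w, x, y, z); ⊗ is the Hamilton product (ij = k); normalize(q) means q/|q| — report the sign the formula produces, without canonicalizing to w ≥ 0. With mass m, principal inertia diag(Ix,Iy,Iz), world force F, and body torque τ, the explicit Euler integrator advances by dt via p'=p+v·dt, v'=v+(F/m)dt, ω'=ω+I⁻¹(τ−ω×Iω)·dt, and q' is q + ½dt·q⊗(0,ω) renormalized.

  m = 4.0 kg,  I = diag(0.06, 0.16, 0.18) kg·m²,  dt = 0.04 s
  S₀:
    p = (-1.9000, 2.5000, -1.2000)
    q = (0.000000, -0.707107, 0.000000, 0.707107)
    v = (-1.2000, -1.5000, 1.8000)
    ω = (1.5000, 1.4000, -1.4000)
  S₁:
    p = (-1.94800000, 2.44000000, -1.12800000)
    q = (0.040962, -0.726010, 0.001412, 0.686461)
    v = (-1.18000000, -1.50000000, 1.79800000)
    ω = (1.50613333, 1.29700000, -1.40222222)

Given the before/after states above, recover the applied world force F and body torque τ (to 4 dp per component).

F = (2.0000, 0.0000, -0.2000)
τ = (-0.0300, -0.1600, 0.2000)

v₁ − v₀ = (0.02000000, 0.00000000, -0.00200000)
m·(v₁−v₀)/dt = (2.0000, 0.0000, -0.2000)
Δω = ω₁−ω₀ = (0.00613333, -0.10300000, -0.00222222)
τ = I·(Δω/dt) + ω₀×(Iω₀) = (-0.0300, -0.1600, 0.2000)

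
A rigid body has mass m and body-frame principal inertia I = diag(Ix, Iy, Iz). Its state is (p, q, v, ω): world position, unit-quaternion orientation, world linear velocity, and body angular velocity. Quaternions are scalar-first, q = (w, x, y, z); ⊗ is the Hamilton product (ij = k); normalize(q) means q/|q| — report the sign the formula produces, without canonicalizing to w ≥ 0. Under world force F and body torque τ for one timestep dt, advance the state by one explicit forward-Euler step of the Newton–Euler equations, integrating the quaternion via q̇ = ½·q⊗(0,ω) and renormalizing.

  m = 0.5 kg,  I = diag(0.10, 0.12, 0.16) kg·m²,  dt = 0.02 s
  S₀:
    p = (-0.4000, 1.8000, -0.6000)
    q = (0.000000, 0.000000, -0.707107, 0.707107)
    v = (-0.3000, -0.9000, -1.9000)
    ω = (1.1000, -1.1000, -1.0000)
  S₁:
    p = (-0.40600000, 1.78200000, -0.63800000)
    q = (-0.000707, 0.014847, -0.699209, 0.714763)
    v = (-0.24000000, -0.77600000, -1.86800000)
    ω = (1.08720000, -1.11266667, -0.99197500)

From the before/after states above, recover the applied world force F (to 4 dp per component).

Δv = v₁−v₀ = (0.06000000, 0.12400000, 0.03200000)
F = m·Δv/dt = (1.5000, 3.1000, 0.8000)

F = (1.5000, 3.1000, 0.8000)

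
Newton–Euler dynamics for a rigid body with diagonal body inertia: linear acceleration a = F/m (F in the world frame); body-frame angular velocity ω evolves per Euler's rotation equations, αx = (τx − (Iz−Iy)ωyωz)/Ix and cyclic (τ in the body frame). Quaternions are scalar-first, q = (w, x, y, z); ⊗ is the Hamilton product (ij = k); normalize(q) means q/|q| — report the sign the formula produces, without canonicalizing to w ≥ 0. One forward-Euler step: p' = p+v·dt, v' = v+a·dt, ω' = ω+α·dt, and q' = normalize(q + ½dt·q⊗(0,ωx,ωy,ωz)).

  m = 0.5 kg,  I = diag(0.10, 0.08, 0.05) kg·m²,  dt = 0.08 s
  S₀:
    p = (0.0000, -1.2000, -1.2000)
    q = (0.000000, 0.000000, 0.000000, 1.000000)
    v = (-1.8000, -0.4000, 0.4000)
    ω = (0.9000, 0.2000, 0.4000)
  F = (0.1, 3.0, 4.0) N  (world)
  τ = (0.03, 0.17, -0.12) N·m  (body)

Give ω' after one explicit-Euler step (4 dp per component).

ω' = (0.9259, 0.3520, 0.2138)

ω×(Iω) gyroscopic = (-0.0024, 0.0180, -0.0036)
(τ − ω×Iω)/I = (0.3240, 1.9000, -2.3280)
ω + α·dt = (0.9259, 0.3520, 0.2138)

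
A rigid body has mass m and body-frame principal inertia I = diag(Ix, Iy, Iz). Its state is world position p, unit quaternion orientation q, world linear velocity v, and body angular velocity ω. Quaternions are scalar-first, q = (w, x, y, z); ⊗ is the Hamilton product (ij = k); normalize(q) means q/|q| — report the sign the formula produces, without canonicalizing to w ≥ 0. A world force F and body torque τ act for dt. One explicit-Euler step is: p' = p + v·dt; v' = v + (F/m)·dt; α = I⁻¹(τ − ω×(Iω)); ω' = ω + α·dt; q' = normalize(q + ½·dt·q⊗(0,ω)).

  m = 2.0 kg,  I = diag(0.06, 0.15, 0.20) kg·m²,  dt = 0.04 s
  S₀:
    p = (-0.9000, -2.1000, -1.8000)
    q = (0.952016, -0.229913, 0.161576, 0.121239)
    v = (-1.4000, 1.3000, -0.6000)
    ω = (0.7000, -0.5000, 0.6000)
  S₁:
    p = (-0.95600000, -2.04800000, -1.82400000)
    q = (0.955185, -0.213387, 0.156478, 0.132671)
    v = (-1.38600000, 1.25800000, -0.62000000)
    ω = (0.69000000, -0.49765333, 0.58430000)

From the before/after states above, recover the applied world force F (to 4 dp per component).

v₁ − v₀ = (0.01400000, -0.04200000, -0.02000000)
F = m·Δv/dt = (0.7000, -2.1000, -1.0000)

F = (0.7000, -2.1000, -1.0000)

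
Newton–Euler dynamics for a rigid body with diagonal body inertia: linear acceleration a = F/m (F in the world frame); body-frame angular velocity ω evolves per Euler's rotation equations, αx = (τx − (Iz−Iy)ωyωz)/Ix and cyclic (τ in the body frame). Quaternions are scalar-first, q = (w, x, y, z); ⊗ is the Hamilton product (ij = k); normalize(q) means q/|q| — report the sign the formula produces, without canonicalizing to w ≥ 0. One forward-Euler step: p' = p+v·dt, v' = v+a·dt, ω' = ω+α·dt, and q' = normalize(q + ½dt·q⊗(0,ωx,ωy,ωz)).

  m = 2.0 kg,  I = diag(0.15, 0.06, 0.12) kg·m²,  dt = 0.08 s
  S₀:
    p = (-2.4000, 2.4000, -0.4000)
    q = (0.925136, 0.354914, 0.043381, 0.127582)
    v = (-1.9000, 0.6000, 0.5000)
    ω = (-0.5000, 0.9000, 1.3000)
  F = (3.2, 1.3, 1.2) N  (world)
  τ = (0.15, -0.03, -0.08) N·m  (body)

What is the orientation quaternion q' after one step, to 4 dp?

Hamilton product q⊗(0,ω) = (-0.0274425, -0.5209965, 0.3074432, 1.5437899)
updated quaternion q' = (0.9220, 0.3333, 0.0556, 0.1889)

q' = (0.9220, 0.3333, 0.0556, 0.1889)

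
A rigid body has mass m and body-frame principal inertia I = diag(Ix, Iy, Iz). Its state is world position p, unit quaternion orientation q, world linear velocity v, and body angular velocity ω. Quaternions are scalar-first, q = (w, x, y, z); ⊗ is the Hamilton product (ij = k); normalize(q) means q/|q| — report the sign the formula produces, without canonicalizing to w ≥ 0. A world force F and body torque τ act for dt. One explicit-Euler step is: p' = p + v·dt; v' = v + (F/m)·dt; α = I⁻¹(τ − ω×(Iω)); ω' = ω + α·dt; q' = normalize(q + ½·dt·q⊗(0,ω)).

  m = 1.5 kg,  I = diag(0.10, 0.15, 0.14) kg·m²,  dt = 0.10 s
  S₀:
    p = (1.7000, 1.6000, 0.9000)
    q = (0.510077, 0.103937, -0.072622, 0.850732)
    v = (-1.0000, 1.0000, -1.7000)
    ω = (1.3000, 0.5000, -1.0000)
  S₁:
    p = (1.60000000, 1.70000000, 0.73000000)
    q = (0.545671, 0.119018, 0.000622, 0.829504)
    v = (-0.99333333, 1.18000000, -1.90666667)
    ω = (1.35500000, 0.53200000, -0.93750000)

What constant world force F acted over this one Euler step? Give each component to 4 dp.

F = (0.1000, 2.7000, -3.1000)

velocity change Δv = (0.00666667, 0.18000000, -0.20666667)
F = m·Δv/dt = (0.1000, 2.7000, -3.1000)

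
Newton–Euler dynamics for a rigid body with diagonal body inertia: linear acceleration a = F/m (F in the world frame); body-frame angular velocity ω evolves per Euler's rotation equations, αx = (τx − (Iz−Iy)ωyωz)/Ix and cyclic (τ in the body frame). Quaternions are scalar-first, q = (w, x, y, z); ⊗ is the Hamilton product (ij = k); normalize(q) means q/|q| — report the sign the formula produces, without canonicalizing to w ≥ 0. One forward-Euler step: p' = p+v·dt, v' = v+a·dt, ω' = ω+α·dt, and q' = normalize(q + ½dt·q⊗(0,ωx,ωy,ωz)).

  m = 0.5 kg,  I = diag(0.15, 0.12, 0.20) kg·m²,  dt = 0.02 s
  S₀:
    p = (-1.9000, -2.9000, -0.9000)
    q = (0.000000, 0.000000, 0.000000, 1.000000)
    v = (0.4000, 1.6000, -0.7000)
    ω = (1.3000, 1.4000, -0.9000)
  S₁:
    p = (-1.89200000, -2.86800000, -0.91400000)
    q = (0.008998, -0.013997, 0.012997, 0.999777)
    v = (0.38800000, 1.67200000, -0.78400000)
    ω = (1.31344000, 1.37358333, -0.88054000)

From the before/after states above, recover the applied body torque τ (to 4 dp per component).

τ = (0.0000, -0.1000, 0.1400)

rate change Δω = (0.01344000, -0.02641667, 0.01946000)
applied torque τ = (0.0000, -0.1000, 0.1400)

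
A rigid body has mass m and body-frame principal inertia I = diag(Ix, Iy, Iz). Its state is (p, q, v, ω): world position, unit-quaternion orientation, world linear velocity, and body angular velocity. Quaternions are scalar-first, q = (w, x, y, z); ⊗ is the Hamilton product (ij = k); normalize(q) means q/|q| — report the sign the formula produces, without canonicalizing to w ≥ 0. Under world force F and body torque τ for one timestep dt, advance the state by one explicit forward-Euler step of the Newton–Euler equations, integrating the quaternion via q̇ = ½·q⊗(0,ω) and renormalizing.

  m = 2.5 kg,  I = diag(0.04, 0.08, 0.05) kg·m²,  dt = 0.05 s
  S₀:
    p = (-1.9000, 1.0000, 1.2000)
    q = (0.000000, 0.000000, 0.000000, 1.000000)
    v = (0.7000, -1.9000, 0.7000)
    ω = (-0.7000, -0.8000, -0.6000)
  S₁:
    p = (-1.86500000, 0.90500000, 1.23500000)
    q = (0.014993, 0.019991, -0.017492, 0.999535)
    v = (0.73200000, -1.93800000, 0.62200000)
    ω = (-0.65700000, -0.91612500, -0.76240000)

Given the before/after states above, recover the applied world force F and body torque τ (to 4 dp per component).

ω₁ − ω₀ = (0.04300000, -0.11612500, -0.16240000)
τ = I·(Δω/dt) + ω₀×(Iω₀) = (0.0200, -0.1900, -0.1400)
v₁ − v₀ = (0.03200000, -0.03800000, -0.07800000)
applied force F = (1.6000, -1.9000, -3.9000)

F = (1.6000, -1.9000, -3.9000)
τ = (0.0200, -0.1900, -0.1400)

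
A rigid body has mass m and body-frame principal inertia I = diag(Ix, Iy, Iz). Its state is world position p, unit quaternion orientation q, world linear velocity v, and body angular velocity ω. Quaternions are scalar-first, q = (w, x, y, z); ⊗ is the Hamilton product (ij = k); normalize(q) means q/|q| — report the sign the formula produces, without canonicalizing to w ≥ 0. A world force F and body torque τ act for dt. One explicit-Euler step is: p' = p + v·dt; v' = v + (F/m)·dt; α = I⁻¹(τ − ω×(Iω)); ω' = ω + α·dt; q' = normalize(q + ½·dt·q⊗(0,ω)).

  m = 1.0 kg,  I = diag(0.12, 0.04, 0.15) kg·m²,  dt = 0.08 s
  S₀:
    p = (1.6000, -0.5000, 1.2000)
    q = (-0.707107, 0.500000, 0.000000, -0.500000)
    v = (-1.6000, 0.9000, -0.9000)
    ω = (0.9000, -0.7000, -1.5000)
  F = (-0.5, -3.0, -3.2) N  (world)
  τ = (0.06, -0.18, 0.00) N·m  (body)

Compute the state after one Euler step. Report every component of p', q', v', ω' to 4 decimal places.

gyro term ω×Iω = (0.1155, 0.0405, 0.0504)
α = I⁻¹(τ − ω×Iω) = (-0.4625, -5.5125, -0.3360)
new body rate ω' = (0.8630, -1.1410, -1.5269)
2q̇ = q⊗(0,ω) = (-1.2000000, -0.9863963, 0.7949749, 0.7106605)
updated quaternion q' = (-0.7530, 0.4592, 0.0317, -0.4702)
p + v·dt = (1.4720, -0.4280, 1.1280)
v' = v + a·dt = (-1.6400, 0.6600, -1.1560)

p' = (1.4720, -0.4280, 1.1280)
q' = (-0.7530, 0.4592, 0.0317, -0.4702)
v' = (-1.6400, 0.6600, -1.1560)
ω' = (0.8630, -1.1410, -1.5269)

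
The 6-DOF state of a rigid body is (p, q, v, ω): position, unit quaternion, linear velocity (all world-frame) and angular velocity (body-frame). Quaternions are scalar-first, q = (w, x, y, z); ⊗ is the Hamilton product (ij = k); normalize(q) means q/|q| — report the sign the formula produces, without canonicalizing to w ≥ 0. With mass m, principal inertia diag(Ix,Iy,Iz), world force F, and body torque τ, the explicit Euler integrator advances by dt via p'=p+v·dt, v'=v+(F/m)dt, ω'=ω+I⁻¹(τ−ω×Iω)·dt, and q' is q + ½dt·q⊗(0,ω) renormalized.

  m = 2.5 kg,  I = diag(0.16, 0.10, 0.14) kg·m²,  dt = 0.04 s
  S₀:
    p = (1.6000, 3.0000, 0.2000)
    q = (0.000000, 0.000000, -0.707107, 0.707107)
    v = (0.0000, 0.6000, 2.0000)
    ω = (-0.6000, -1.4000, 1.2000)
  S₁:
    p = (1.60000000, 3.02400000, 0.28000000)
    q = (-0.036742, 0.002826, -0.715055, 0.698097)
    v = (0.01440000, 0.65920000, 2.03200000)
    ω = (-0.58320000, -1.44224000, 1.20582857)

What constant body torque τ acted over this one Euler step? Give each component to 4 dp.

ω₁ − ω₀ = (0.01680000, -0.04224000, 0.00582857)
precession coupling = (-0.0672, -0.0144, -0.0504)
I·α + gyro = (0.0000, -0.1200, -0.0300)

τ = (0.0000, -0.1200, -0.0300)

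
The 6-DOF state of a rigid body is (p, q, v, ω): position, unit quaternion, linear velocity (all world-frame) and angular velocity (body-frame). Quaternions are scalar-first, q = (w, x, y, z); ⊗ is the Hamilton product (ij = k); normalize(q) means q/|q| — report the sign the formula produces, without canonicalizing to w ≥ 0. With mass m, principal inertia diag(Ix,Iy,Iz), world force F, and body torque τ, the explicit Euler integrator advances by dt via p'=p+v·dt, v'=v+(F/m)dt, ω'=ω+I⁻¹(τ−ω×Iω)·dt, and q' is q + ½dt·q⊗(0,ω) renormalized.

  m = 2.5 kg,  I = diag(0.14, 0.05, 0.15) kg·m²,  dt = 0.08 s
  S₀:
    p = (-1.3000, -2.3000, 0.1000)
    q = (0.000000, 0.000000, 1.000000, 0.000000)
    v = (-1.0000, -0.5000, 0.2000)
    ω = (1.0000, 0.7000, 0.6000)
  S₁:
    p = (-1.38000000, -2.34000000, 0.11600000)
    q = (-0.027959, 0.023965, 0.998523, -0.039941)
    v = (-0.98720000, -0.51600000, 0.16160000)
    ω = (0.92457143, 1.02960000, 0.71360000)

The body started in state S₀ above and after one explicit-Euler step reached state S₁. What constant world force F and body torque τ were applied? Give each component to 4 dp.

Δv = v₁−v₀ = (0.01280000, -0.01600000, -0.03840000)
applied force F = (0.4000, -0.5000, -1.2000)
Δω = ω₁−ω₀ = (-0.07542857, 0.32960000, 0.11360000)
τ = I·(Δω/dt) + ω₀×(Iω₀) = (-0.0900, 0.2000, 0.1500)

F = (0.4000, -0.5000, -1.2000)
τ = (-0.0900, 0.2000, 0.1500)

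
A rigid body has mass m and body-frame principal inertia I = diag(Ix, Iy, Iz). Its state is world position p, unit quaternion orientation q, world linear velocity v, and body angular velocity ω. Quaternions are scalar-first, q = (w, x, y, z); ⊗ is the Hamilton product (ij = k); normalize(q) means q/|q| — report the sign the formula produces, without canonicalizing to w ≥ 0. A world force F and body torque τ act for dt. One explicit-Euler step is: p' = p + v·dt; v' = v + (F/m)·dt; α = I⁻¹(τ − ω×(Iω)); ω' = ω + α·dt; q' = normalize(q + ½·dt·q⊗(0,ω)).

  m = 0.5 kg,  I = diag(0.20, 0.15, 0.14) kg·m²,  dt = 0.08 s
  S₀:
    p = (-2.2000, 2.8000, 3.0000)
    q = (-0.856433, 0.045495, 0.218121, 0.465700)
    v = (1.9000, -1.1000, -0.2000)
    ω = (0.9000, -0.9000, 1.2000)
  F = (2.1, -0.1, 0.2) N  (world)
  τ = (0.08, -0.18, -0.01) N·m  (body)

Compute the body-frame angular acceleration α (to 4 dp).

precession coupling ω×(Iω) = (0.0108, 0.0648, 0.0405)
angular accel α = (0.3460, -1.6320, -0.3607)

α = (0.3460, -1.6320, -0.3607)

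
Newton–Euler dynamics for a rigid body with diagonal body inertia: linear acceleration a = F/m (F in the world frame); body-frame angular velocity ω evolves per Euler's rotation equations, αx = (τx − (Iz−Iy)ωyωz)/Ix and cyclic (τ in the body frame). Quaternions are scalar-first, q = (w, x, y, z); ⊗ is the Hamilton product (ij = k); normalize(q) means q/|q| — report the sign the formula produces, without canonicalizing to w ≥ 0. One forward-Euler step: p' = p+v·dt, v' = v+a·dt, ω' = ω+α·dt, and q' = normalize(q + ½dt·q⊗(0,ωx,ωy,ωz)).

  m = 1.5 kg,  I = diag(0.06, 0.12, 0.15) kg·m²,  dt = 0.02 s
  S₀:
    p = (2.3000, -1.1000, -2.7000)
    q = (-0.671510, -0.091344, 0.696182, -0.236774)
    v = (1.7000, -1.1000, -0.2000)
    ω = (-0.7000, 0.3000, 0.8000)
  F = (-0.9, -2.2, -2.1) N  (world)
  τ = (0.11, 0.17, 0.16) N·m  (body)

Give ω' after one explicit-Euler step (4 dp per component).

ω' = (-0.6657, 0.3199, 0.8230)

precession coupling ω×(Iω) = (0.0072, 0.0504, -0.0126)
angular accel α = (1.7133, 0.9967, 1.1507)
new body rate ω' = (-0.6657, 0.3199, 0.8230)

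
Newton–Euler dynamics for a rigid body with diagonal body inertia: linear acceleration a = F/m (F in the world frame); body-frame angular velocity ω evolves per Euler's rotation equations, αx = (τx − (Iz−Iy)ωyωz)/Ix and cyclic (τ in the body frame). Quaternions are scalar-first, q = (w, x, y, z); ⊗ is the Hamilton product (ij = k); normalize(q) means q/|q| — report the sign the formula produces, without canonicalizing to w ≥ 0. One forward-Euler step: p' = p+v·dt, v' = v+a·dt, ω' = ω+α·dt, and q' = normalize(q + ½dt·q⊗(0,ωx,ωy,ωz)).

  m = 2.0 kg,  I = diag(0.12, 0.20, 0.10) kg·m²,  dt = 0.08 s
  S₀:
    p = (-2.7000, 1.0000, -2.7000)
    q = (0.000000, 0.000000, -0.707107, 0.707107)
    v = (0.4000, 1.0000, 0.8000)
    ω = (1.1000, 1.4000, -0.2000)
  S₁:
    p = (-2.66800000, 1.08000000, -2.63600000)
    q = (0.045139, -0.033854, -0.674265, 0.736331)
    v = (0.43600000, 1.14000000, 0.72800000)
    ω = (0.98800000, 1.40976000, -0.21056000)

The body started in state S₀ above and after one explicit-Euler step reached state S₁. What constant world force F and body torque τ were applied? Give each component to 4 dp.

ω₁ − ω₀ = (-0.11200000, 0.00976000, -0.01056000)
ω₀×(Iω₀) = (0.0280, -0.0044, 0.1232)
I·α + gyro = (-0.1400, 0.0200, 0.1100)
velocity change Δv = (0.03600000, 0.14000000, -0.07200000)
F = m·Δv/dt = (0.9000, 3.5000, -1.8000)

F = (0.9000, 3.5000, -1.8000)
τ = (-0.1400, 0.0200, 0.1100)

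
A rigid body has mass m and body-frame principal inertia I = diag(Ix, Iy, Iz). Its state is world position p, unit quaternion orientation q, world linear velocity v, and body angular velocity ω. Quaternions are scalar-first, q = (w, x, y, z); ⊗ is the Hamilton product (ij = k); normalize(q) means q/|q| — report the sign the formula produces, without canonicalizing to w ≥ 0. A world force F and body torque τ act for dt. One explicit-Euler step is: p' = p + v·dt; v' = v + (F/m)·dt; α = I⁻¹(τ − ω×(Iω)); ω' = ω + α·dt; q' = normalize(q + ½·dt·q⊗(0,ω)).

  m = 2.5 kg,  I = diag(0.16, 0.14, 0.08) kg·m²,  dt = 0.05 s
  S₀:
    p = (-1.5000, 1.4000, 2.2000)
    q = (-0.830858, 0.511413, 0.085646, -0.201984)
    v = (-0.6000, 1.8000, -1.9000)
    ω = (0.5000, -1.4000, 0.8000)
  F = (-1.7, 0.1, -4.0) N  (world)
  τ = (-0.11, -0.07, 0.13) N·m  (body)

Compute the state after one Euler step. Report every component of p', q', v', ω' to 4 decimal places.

p' = (-1.5300, 1.4900, 2.1050)
q' = (-0.8295, 0.4952, 0.1019, -0.2374)
v' = (-0.6340, 1.8020, -1.9800)
ω' = (0.4446, -1.4364, 0.8725)

(τ − ω×Iω)/I = (-1.1075, -0.7286, 1.4500)
ω + α·dt = (0.4446, -1.4364, 0.8725)
q⊗(0,ω) = (0.0257851, -0.6296898, 0.6530788, -1.4234876)
updated quaternion q' = (-0.8295, 0.4952, 0.1019, -0.2374)
a = F/m = (-0.6800, 0.0400, -1.6000)
new position p' = (-1.5300, 1.4900, 2.1050)
v' = v + a·dt = (-0.6340, 1.8020, -1.9800)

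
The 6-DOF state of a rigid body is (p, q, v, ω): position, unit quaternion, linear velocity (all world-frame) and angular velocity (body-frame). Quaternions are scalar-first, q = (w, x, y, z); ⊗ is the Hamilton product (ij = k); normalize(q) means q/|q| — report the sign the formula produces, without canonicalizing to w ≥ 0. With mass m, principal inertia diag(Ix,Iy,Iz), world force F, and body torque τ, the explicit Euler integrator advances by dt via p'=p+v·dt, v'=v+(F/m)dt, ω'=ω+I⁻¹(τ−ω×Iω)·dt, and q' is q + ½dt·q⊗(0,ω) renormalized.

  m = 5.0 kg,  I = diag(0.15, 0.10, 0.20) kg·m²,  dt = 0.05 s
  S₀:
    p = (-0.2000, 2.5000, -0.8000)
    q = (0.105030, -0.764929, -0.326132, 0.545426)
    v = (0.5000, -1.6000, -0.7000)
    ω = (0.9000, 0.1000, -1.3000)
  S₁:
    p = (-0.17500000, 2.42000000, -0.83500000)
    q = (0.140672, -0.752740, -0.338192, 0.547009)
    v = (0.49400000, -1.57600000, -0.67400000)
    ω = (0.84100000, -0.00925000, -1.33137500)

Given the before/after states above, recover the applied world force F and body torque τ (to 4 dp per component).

F = (-0.6000, 2.4000, 2.6000)
τ = (-0.1900, -0.1600, -0.1300)

rate change Δω = (-0.05900000, -0.10925000, -0.03137500)
precession coupling = (-0.0130, 0.0585, -0.0045)
τ = I·(Δω/dt) + ω₀×(Iω₀) = (-0.1900, -0.1600, -0.1300)
v₁ − v₀ = (-0.00600000, 0.02400000, 0.02600000)
m·(v₁−v₀)/dt = (-0.6000, 2.4000, 2.6000)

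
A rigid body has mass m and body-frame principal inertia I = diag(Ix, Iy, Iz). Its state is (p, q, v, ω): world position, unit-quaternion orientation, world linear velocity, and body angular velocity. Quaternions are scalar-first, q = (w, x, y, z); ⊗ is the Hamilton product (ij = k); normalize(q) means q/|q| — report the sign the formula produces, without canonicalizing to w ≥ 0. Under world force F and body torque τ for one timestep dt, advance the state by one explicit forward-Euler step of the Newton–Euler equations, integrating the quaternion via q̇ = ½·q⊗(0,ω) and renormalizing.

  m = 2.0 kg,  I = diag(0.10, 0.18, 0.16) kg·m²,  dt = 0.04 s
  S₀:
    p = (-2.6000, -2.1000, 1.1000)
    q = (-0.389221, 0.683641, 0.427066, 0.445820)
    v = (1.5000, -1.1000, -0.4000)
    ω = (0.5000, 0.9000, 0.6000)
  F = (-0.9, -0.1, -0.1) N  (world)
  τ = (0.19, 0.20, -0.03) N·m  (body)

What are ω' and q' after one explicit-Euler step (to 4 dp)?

ω' = (0.5803, 0.9484, 0.5835)
q' = (-0.4090, 0.6767, 0.4162, 0.4491)

precession coupling ω×(Iω) = (-0.0108, -0.0180, 0.0360)
α = I⁻¹(τ − ω×Iω) = (2.0080, 1.2111, -0.4125)
ω + α·dt = (0.5803, 0.9484, 0.5835)
q⊗(0,ω) = (-0.9936719, -0.3396089, -0.5375735, 0.1682113)
q' = normalize(q + ½dt·q⊗(0,ω)) = (-0.4090, 0.6767, 0.4162, 0.4491)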